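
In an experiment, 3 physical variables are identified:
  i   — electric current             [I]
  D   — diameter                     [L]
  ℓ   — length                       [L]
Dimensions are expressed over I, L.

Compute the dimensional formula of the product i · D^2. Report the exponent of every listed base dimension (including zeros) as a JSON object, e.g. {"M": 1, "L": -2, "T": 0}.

Write exponents as rows I,L / cols i,D,ℓ:
  I: [ 1  0  0]
  L: [ 0  1  1]
  [I]: (1)·1+(2)·0 = 1
  [L]: (1)·0+(2)·1 = 2
⇒ I L^2

{"I": 1, "L": 2}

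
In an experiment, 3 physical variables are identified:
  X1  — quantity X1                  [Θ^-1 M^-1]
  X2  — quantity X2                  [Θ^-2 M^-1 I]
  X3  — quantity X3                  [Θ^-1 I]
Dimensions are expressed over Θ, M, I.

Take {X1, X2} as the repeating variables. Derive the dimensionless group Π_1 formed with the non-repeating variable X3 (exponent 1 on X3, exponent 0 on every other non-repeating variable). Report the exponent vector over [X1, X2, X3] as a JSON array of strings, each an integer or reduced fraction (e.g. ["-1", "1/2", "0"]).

Exponent matrix [Θ,M,I] × [X1,X2,X3]:
  Θ: [-1 -2 -1]
  M: [-1 -1  0]
  I: [ 0  1  1]
Echelon form has 2 nonzero rows (pivots: X1,X2)
Repeat: X1,X2; free: X3
RREF:
  r0: [   1    0   -1]
  r1: [   0    1    1]
  r2: [   0    0    0]
Fix exponent of X3 at 1; solve each RREF row for its pivot's exponent:
  r0: exp(X1) + (-1)·1 = 0 ⇒ exp(X1) = 1
  r1: exp(X2) + (1)·1 = 0 ⇒ exp(X2) = -1
Π_1 = X1 · X2^-1 · X3

["1", "-1", "1"]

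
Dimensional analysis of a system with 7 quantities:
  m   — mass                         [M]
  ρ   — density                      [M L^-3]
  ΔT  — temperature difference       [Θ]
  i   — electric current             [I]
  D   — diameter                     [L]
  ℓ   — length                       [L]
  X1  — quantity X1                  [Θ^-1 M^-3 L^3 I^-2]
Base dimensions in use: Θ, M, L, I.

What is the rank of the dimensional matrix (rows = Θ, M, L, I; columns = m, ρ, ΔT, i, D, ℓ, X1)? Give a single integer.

4

Exponent matrix [Θ,M,L,I] × [m,ρ,ΔT,i,D,ℓ,X1]:
  Θ: [ 0  0  1  0  0  0 -1]
  M: [ 1  1  0  0  0  0 -3]
  L: [ 0 -3  0  0  1  1  3]
  I: [ 0  0  0  1  0  0 -2]
Echelon form has 4 nonzero rows (pivots: m,ρ,ΔT,i)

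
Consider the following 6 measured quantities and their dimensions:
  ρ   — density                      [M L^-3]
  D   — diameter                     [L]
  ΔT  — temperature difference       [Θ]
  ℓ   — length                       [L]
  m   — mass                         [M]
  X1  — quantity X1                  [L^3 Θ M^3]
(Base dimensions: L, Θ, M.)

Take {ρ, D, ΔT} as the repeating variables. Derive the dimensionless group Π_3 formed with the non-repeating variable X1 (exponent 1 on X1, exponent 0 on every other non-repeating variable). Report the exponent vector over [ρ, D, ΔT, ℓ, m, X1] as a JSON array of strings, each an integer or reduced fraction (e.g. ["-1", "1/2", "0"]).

["-3", "-12", "-1", "0", "0", "1"]

Write exponents as rows L,Θ,M / cols ρ,D,ΔT,ℓ,m,X1:
  L: [-3  1  0  1  0  3]
  Θ: [ 0  0  1  0  0  1]
  M: [ 1  0  0  0  1  3]
Echelon form has 3 nonzero rows (pivots: ρ,D,ΔT)
Repeat: ρ,D,ΔT; free: ℓ,m,X1
RREF:
  r0: [   1    0    0    0    1    3]
  r1: [   0    1    0    1    3   12]
  r2: [   0    0    1    0    0    1]
Fix exponent of X1 at 1, ℓ at 0, m at 0; solve each RREF row for its pivot's exponent:
  r0: exp(ρ) + (3)·1 = 0 ⇒ exp(ρ) = -3
  r1: exp(D) + (12)·1 = 0 ⇒ exp(D) = -12
  r2: exp(ΔT) + (1)·1 = 0 ⇒ exp(ΔT) = -1
Π_3 = ρ^-3 · D^-12 · ΔT^-1 · X1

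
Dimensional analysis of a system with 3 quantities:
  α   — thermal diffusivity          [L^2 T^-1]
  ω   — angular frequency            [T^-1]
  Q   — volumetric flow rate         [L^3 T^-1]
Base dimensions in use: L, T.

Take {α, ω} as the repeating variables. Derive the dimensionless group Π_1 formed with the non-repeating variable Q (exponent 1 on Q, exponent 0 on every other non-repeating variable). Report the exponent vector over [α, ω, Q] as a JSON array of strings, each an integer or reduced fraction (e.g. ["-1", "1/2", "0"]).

Write exponents as rows L,T / cols α,ω,Q:
  L: [ 2  0  3]
  T: [-1 -1 -1]
Row reduction gives pivot columns α,ω; rank = 2
Repeat: α,ω; free: Q
RREF:
  r0: [   1    0  3/2]
  r1: [   0    1 -1/2]
Fix exponent of Q at 1; solve each RREF row for its pivot's exponent:
  r0: exp(α) + (3/2)·1 = 0 ⇒ exp(α) = -3/2
  r1: exp(ω) + (-1/2)·1 = 0 ⇒ exp(ω) = 1/2
Π_1 = α^(-3/2) · ω^(1/2) · Q

["-3/2", "1/2", "1"]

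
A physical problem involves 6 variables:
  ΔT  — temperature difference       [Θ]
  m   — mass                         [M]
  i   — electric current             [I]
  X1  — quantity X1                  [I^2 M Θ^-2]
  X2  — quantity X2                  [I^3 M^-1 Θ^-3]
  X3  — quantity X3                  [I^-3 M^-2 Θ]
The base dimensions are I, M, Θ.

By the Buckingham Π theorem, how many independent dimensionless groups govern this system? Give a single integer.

Dimensional matrix (I×M×Θ by ΔT×m×i×X1×X2×X3):
  I: [ 0  0  1  2  3 -3]
  M: [ 0  1  0  1 -1 -2]
  Θ: [ 1  0  0 -2 -3  1]
Echelon form has 3 nonzero rows (pivots: ΔT,m,i)
Π count = n − r = 6 − 3 = 3

3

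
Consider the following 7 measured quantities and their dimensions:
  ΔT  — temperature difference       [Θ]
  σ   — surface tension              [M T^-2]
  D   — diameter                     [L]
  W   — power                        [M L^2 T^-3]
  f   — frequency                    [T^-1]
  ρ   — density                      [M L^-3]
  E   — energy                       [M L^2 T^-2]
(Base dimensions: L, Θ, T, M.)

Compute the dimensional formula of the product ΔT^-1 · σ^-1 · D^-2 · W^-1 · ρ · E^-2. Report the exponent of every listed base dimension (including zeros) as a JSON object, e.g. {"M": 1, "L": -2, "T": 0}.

{"L": -11, "Θ": -1, "T": 9, "M": -3}

Exponent matrix [L,Θ,T,M] × [ΔT,σ,D,W,f,ρ,E]:
  L: [ 0  0  1  2  0 -3  2]
  Θ: [ 1  0  0  0  0  0  0]
  T: [ 0 -2  0 -3 -1  0 -2]
  M: [ 0  1  0  1  0  1  1]
  [L]: (-1)·0+(-1)·0+(-2)·1+(-1)·2+(1)·-3+(-2)·2 = -11
  [Θ]: (-1)·1+(-1)·0+(-2)·0+(-1)·0+(1)·0+(-2)·0 = -1
  [T]: (-1)·0+(-1)·-2+(-2)·0+(-1)·-3+(1)·0+(-2)·-2 = 9
  [M]: (-1)·0+(-1)·1+(-2)·0+(-1)·1+(1)·1+(-2)·1 = -3
⇒ L^-11 Θ^-1 T^9 M^-3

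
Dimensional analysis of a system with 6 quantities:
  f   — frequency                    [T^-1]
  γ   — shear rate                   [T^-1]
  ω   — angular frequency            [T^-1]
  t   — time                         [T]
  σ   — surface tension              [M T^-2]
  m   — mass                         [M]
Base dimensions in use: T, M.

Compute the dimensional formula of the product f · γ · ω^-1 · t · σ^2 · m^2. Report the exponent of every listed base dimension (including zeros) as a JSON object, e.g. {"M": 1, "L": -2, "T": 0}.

{"T": -4, "M": 4}

Dimensional matrix (T×M by f×γ×ω×t×σ×m):
  T: [-1 -1 -1  1 -2  0]
  M: [ 0  0  0  0  1  1]
  [T]: (1)·-1+(1)·-1+(-1)·-1+(1)·1+(2)·-2+(2)·0 = -4
  [M]: (1)·0+(1)·0+(-1)·0+(1)·0+(2)·1+(2)·1 = 4
⇒ T^-4 M^4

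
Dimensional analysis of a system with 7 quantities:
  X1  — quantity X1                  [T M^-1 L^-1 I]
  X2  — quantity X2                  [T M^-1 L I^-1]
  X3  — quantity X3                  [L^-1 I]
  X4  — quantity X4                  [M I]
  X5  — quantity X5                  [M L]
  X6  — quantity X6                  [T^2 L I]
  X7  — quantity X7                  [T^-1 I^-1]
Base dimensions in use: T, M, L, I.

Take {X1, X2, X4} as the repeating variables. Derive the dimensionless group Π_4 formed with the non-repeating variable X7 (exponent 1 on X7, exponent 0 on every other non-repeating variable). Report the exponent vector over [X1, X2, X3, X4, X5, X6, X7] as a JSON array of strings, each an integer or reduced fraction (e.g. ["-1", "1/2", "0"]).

["1/2", "1/2", "0", "1", "0", "0", "1"]

Exponent matrix [T,M,L,I] × [X1,X2,X3,X4,X5,X6,X7]:
  T: [ 1  1  0  0  0  2 -1]
  M: [-1 -1  0  1  1  0  0]
  L: [-1  1 -1  0  1  1  0]
  I: [ 1 -1  1  1  0  1 -1]
Echelon form has 3 nonzero rows (pivots: X1,X2,X4)
Repeat: X1,X2,X4; free: X3,X5,X6,X7
RREF:
  r0: [   1    0  1/2    0 -1/2  1/2 -1/2]
  r1: [   0    1 -1/2    0  1/2  3/2 -1/2]
  r2: [   0    0    0    1    1    2   -1]
  r3: [   0    0    0    0    0    0    0]
Fix exponent of X7 at 1, X3 at 0, X5 at 0, X6 at 0; solve each RREF row for its pivot's exponent:
  r0: exp(X1) + (-1/2)·1 = 0 ⇒ exp(X1) = 1/2
  r1: exp(X2) + (-1/2)·1 = 0 ⇒ exp(X2) = 1/2
  r2: exp(X4) + (-1)·1 = 0 ⇒ exp(X4) = 1
Π_4 = X1^(1/2) · X2^(1/2) · X4 · X7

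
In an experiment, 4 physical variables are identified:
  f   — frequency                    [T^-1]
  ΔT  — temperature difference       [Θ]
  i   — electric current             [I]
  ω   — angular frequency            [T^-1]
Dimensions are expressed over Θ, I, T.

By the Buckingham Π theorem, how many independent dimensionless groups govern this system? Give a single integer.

Write exponents as rows Θ,I,T / cols f,ΔT,i,ω:
  Θ: [ 0  1  0  0]
  I: [ 0  0  1  0]
  T: [-1  0  0 -1]
RREF → pivots at {f,ΔT,i} ⇒ r = 3
n=4, r=3 ⇒ 1 dimensionless group

1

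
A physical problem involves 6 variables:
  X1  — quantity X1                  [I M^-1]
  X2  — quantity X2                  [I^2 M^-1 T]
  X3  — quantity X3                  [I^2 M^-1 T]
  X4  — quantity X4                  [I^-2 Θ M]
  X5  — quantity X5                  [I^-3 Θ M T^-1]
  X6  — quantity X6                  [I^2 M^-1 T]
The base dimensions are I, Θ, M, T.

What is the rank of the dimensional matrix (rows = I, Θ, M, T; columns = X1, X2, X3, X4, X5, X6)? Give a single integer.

3

Dimensional matrix (I×Θ×M×T by X1×X2×X3×X4×X5×X6):
  I: [ 1  2  2 -2 -3  2]
  Θ: [ 0  0  0  1  1  0]
  M: [-1 -1 -1  1  1 -1]
  T: [ 0  1  1  0 -1  1]
Row reduction gives pivot columns X1,X2,X4; rank = 3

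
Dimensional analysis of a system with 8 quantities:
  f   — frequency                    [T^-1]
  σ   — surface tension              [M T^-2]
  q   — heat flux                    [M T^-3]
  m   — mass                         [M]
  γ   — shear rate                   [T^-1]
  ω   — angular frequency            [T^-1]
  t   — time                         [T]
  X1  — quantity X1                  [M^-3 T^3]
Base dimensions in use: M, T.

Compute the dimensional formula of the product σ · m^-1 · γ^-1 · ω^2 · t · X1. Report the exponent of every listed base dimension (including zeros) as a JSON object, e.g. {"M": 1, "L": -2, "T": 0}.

{"M": -3, "T": 1}

Dimensional matrix (M×T by f×σ×q×m×γ×ω×t×X1):
  M: [ 0  1  1  1  0  0  0 -3]
  T: [-1 -2 -3  0 -1 -1  1  3]
  [M]: (1)·1+(-1)·1+(-1)·0+(2)·0+(1)·0+(1)·-3 = -3
  [T]: (1)·-2+(-1)·0+(-1)·-1+(2)·-1+(1)·1+(1)·3 = 1
⇒ M^-3 T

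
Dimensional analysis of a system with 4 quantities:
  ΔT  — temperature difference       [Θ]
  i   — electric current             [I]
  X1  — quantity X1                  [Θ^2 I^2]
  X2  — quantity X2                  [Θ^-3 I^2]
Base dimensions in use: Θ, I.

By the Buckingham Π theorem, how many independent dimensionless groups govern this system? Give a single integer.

Write exponents as rows Θ,I / cols ΔT,i,X1,X2:
  Θ: [ 1  0  2 -3]
  I: [ 0  1  2  2]
RREF → pivots at {ΔT,i} ⇒ r = 2
Π count = n − r = 4 − 2 = 2

2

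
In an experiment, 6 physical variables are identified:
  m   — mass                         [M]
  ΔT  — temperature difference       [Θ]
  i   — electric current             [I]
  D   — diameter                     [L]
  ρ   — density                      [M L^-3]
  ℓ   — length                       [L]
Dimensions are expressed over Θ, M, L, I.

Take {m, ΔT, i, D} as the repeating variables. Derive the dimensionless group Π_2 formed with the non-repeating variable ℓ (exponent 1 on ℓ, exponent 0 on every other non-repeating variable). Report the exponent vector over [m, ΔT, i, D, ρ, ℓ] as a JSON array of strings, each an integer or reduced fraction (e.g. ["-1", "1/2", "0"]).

Exponent matrix [Θ,M,L,I] × [m,ΔT,i,D,ρ,ℓ]:
  Θ: [ 0  1  0  0  0  0]
  M: [ 1  0  0  0  1  0]
  L: [ 0  0  0  1 -3  1]
  I: [ 0  0  1  0  0  0]
Echelon form has 4 nonzero rows (pivots: m,ΔT,i,D)
Repeat: m,ΔT,i,D; free: ρ,ℓ
RREF:
  r0: [   1    0    0    0    1    0]
  r1: [   0    1    0    0    0    0]
  r2: [   0    0    1    0    0    0]
  r3: [   0    0    0    1   -3    1]
Fix exponent of ℓ at 1, ρ at 0; solve each RREF row for its pivot's exponent:
  r0: exp(m) + (0)·1 = 0 ⇒ exp(m) = 0
  r1: exp(ΔT) + (0)·1 = 0 ⇒ exp(ΔT) = 0
  r2: exp(i) + (0)·1 = 0 ⇒ exp(i) = 0
  r3: exp(D) + (1)·1 = 0 ⇒ exp(D) = -1
Π_2 = D^-1 · ℓ

["0", "0", "0", "-1", "0", "1"]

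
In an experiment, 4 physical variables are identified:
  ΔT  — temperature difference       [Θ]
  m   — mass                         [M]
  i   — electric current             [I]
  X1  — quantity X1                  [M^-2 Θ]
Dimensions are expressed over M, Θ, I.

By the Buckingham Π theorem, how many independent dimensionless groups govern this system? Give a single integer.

1

Dimensional matrix (M×Θ×I by ΔT×m×i×X1):
  M: [ 0  1  0 -2]
  Θ: [ 1  0  0  1]
  I: [ 0  0  1  0]
Echelon form has 3 nonzero rows (pivots: ΔT,m,i)
n=4, r=3 ⇒ 1 dimensionless group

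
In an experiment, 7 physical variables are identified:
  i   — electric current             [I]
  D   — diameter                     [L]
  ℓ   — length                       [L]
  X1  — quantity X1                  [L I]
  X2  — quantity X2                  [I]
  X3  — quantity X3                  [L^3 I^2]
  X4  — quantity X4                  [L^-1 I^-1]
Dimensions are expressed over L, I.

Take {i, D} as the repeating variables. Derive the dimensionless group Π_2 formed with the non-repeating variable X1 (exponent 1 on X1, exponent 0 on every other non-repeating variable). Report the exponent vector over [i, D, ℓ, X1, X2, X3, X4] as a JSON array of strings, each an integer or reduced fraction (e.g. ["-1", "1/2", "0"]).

["-1", "-1", "0", "1", "0", "0", "0"]

Write exponents as rows L,I / cols i,D,ℓ,X1,X2,X3,X4:
  L: [ 0  1  1  1  0  3 -1]
  I: [ 1  0  0  1  1  2 -1]
Echelon form has 2 nonzero rows (pivots: i,D)
Pivot set = {i,D}, free = {ℓ,X1,X2,X3,X4}
RREF:
  r0: [   1    0    0    1    1    2   -1]
  r1: [   0    1    1    1    0    3   -1]
Fix exponent of X1 at 1, ℓ at 0, X2 at 0, X3 at 0, X4 at 0; solve each RREF row for its pivot's exponent:
  r0: exp(i) + (1)·1 = 0 ⇒ exp(i) = -1
  r1: exp(D) + (1)·1 = 0 ⇒ exp(D) = -1
Π_2 = i^-1 · D^-1 · X1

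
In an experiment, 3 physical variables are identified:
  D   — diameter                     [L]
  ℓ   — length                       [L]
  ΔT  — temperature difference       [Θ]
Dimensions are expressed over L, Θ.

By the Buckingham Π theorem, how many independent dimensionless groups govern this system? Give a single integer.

1

Dimensional matrix (L×Θ by D×ℓ×ΔT):
  L: [ 1  1  0]
  Θ: [ 0  0  1]
Row reduction gives pivot columns D,ΔT; rank = 2
Π count = n − r = 3 − 2 = 1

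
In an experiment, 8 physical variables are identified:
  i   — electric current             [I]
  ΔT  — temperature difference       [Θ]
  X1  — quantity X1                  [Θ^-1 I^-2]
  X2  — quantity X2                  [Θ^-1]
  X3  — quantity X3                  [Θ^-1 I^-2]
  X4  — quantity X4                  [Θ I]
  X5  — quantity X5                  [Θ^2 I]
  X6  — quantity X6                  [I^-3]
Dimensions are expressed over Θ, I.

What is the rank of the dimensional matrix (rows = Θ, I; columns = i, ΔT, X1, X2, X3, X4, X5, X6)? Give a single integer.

2

Exponent matrix [Θ,I] × [i,ΔT,X1,X2,X3,X4,X5,X6]:
  Θ: [ 0  1 -1 -1 -1  1  2  0]
  I: [ 1  0 -2  0 -2  1  1 -3]
Row reduction gives pivot columns i,ΔT; rank = 2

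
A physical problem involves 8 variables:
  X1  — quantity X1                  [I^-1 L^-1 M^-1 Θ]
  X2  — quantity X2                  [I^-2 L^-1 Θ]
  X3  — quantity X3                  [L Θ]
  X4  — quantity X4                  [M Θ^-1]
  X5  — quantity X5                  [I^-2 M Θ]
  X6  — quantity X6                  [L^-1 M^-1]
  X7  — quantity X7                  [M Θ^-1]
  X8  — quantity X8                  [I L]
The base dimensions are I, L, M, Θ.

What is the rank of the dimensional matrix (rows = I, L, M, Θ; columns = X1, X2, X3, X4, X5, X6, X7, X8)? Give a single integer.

Exponent matrix [I,L,M,Θ] × [X1,X2,X3,X4,X5,X6,X7,X8]:
  I: [-1 -2  0  0 -2  0  0  1]
  L: [-1 -1  1  0  0 -1  0  1]
  M: [-1  0  0  1  1 -1  1  0]
  Θ: [ 1  1  1 -1  1  0 -1  0]
Echelon form has 3 nonzero rows (pivots: X1,X2,X3)

3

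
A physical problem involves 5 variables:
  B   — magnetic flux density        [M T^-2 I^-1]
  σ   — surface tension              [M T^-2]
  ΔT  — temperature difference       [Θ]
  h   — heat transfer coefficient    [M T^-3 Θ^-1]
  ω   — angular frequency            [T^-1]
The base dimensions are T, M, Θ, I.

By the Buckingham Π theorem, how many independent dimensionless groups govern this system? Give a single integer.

1

Dimensional matrix (T×M×Θ×I by B×σ×ΔT×h×ω):
  T: [-2 -2  0 -3 -1]
  M: [ 1  1  0  1  0]
  Θ: [ 0  0  1 -1  0]
  I: [-1  0  0  0  0]
Echelon form has 4 nonzero rows (pivots: B,σ,ΔT,h)
n=5, r=4 ⇒ 1 dimensionless group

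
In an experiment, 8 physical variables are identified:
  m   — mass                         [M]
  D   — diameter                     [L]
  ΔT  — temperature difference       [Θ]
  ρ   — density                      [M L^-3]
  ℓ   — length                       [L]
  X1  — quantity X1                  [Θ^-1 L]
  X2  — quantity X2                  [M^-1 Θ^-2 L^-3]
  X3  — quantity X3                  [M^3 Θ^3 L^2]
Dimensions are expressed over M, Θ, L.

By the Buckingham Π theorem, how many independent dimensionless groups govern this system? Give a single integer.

5

Exponent matrix [M,Θ,L] × [m,D,ΔT,ρ,ℓ,X1,X2,X3]:
  M: [ 1  0  0  1  0  0 -1  3]
  Θ: [ 0  0  1  0  0 -1 -2  3]
  L: [ 0  1  0 -3  1  1 -3  2]
RREF → pivots at {m,D,ΔT} ⇒ r = 3
8 vars − rank 3 = 5 Π groups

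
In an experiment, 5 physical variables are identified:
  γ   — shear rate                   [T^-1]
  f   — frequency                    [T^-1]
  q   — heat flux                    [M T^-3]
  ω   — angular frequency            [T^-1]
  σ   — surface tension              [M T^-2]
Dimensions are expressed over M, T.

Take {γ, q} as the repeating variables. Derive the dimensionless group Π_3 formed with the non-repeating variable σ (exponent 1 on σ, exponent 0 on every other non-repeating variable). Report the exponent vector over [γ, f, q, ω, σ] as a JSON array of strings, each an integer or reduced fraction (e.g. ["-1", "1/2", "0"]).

["1", "0", "-1", "0", "1"]

Write exponents as rows M,T / cols γ,f,q,ω,σ:
  M: [ 0  0  1  0  1]
  T: [-1 -1 -3 -1 -2]
RREF → pivots at {γ,q} ⇒ r = 2
Repeat: γ,q; free: f,ω,σ
RREF:
  r0: [   1    1    0    1   -1]
  r1: [   0    0    1    0    1]
Fix exponent of σ at 1, f at 0, ω at 0; solve each RREF row for its pivot's exponent:
  r0: exp(γ) + (-1)·1 = 0 ⇒ exp(γ) = 1
  r1: exp(q) + (1)·1 = 0 ⇒ exp(q) = -1
Π_3 = γ · q^-1 · σ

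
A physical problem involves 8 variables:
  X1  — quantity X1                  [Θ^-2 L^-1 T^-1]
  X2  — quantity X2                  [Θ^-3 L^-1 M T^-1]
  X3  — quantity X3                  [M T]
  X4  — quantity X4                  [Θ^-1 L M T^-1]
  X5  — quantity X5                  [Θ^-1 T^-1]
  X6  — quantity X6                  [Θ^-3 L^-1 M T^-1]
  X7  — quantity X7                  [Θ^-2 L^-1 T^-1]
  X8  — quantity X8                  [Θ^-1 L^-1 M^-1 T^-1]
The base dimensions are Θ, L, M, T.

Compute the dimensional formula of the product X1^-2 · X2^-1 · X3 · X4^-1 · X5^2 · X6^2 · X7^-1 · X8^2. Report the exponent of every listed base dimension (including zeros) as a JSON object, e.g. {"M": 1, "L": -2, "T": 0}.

{"Θ": 0, "L": -1, "M": -1, "T": 0}

Exponent matrix [Θ,L,M,T] × [X1,X2,X3,X4,X5,X6,X7,X8]:
  Θ: [-2 -3  0 -1 -1 -3 -2 -1]
  L: [-1 -1  0  1  0 -1 -1 -1]
  M: [ 0  1  1  1  0  1  0 -1]
  T: [-1 -1  1 -1 -1 -1 -1 -1]
  [Θ]: (-2)·-2+(-1)·-3+(1)·0+(-1)·-1+(2)·-1+(2)·-3+(-1)·-2+(2)·-1 = 0
  [L]: (-2)·-1+(-1)·-1+(1)·0+(-1)·1+(2)·0+(2)·-1+(-1)·-1+(2)·-1 = -1
  [M]: (-2)·0+(-1)·1+(1)·1+(-1)·1+(2)·0+(2)·1+(-1)·0+(2)·-1 = -1
  [T]: (-2)·-1+(-1)·-1+(1)·1+(-1)·-1+(2)·-1+(2)·-1+(-1)·-1+(2)·-1 = 0
⇒ L^-1 M^-1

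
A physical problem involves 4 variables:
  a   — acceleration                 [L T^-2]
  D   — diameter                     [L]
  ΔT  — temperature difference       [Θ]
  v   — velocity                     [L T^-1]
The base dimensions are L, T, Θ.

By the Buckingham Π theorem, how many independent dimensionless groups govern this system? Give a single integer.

Dimensional matrix (L×T×Θ by a×D×ΔT×v):
  L: [ 1  1  0  1]
  T: [-2  0  0 -1]
  Θ: [ 0  0  1  0]
RREF → pivots at {a,D,ΔT} ⇒ r = 3
Π count = n − r = 4 − 3 = 1

1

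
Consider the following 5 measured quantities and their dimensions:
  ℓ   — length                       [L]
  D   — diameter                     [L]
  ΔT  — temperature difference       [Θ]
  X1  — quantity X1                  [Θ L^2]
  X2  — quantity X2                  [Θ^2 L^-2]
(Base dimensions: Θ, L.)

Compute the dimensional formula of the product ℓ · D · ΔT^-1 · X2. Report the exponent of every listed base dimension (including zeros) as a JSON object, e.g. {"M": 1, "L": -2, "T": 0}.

{"Θ": 1, "L": 0}

Write exponents as rows Θ,L / cols ℓ,D,ΔT,X1,X2:
  Θ: [ 0  0  1  1  2]
  L: [ 1  1  0  2 -2]
  [Θ]: (1)·0+(1)·0+(-1)·1+(1)·2 = 1
  [L]: (1)·1+(1)·1+(-1)·0+(1)·-2 = 0
⇒ Θ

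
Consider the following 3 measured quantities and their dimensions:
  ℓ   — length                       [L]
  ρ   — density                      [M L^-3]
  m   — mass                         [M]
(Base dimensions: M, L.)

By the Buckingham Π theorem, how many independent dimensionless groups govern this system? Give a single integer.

Exponent matrix [M,L] × [ℓ,ρ,m]:
  M: [ 0  1  1]
  L: [ 1 -3  0]
Row reduction gives pivot columns ℓ,ρ; rank = 2
n=3, r=2 ⇒ 1 dimensionless group

1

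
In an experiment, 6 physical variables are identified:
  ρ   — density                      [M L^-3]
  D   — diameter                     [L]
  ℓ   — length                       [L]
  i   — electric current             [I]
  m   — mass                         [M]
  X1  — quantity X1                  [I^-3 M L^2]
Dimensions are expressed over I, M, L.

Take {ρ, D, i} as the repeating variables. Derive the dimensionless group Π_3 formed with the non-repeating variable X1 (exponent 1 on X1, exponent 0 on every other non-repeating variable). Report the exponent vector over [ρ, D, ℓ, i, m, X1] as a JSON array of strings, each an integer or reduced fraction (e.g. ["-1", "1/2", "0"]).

["-1", "-5", "0", "3", "0", "1"]

Exponent matrix [I,M,L] × [ρ,D,ℓ,i,m,X1]:
  I: [ 0  0  0  1  0 -3]
  M: [ 1  0  0  0  1  1]
  L: [-3  1  1  0  0  2]
RREF → pivots at {ρ,D,i} ⇒ r = 3
Repeat: ρ,D,i; free: ℓ,m,X1
RREF:
  r0: [   1    0    0    0    1    1]
  r1: [   0    1    1    0    3    5]
  r2: [   0    0    0    1    0   -3]
Fix exponent of X1 at 1, ℓ at 0, m at 0; solve each RREF row for its pivot's exponent:
  r0: exp(ρ) + (1)·1 = 0 ⇒ exp(ρ) = -1
  r1: exp(D) + (5)·1 = 0 ⇒ exp(D) = -5
  r2: exp(i) + (-3)·1 = 0 ⇒ exp(i) = 3
Π_3 = ρ^-1 · D^-5 · i^3 · X1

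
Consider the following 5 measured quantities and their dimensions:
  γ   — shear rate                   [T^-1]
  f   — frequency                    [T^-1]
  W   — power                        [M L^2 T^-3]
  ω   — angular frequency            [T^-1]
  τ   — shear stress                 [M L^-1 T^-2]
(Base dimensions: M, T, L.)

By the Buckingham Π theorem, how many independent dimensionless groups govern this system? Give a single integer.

Exponent matrix [M,T,L] × [γ,f,W,ω,τ]:
  M: [ 0  0  1  0  1]
  T: [-1 -1 -3 -1 -2]
  L: [ 0  0  2  0 -1]
Echelon form has 3 nonzero rows (pivots: γ,W,τ)
Π count = n − r = 5 − 3 = 2

2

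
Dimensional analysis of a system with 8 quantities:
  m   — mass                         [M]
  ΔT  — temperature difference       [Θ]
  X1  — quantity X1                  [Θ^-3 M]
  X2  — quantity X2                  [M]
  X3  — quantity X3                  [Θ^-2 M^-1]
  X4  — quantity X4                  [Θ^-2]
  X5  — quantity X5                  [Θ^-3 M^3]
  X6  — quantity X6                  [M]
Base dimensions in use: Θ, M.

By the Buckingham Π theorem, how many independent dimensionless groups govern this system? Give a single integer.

Dimensional matrix (Θ×M by m×ΔT×X1×X2×X3×X4×X5×X6):
  Θ: [ 0  1 -3  0 -2 -2 -3  0]
  M: [ 1  0  1  1 -1  0  3  1]
Echelon form has 2 nonzero rows (pivots: m,ΔT)
8 vars − rank 2 = 6 Π groups

6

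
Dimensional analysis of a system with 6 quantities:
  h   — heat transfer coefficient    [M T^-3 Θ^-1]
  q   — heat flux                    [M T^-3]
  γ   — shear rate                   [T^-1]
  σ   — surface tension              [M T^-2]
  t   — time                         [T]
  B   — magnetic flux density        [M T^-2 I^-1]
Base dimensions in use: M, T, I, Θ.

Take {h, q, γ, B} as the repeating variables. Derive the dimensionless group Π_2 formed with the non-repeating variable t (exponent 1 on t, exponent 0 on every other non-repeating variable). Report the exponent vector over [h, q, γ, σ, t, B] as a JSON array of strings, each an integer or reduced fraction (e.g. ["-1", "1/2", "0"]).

["0", "0", "1", "0", "1", "0"]

Dimensional matrix (M×T×I×Θ by h×q×γ×σ×t×B):
  M: [ 1  1  0  1  0  1]
  T: [-3 -3 -1 -2  1 -2]
  I: [ 0  0  0  0  0 -1]
  Θ: [-1  0  0  0  0  0]
Row reduction gives pivot columns h,q,γ,B; rank = 4
Repeat: h,q,γ,B; free: σ,t
RREF:
  r0: [   1    0    0    0    0    0]
  r1: [   0    1    0    1    0    0]
  r2: [   0    0    1   -1   -1    0]
  r3: [   0    0    0    0    0    1]
Fix exponent of t at 1, σ at 0; solve each RREF row for its pivot's exponent:
  r0: exp(h) + (0)·1 = 0 ⇒ exp(h) = 0
  r1: exp(q) + (0)·1 = 0 ⇒ exp(q) = 0
  r2: exp(γ) + (-1)·1 = 0 ⇒ exp(γ) = 1
  r3: exp(B) + (0)·1 = 0 ⇒ exp(B) = 0
Π_2 = γ · t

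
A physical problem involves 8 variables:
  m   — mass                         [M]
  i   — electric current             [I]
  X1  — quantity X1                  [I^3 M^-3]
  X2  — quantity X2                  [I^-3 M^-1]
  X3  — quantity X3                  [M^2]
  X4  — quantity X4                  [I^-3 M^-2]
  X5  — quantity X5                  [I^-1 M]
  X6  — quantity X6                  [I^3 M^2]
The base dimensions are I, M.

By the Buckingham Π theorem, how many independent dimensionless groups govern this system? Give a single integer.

6

Exponent matrix [I,M] × [m,i,X1,X2,X3,X4,X5,X6]:
  I: [ 0  1  3 -3  0 -3 -1  3]
  M: [ 1  0 -3 -1  2 -2  1  2]
Row reduction gives pivot columns m,i; rank = 2
Π count = n − r = 8 − 2 = 6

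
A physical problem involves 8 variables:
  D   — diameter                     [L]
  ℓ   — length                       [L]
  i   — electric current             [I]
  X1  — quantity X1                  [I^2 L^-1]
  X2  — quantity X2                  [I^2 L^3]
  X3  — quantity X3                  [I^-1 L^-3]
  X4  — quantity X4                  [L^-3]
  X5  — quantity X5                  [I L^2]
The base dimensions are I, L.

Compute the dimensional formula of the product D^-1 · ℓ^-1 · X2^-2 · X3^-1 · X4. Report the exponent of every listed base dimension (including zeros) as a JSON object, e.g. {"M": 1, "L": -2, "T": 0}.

{"I": -3, "L": -8}

Exponent matrix [I,L] × [D,ℓ,i,X1,X2,X3,X4,X5]:
  I: [ 0  0  1  2  2 -1  0  1]
  L: [ 1  1  0 -1  3 -3 -3  2]
  [I]: (-1)·0+(-1)·0+(-2)·2+(-1)·-1+(1)·0 = -3
  [L]: (-1)·1+(-1)·1+(-2)·3+(-1)·-3+(1)·-3 = -8
⇒ I^-3 L^-8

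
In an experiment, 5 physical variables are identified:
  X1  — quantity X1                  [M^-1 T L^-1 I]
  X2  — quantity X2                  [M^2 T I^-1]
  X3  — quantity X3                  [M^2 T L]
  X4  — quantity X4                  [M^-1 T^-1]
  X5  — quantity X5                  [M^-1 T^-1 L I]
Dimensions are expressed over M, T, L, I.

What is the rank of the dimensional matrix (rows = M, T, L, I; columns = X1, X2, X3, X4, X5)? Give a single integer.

3

Dimensional matrix (M×T×L×I by X1×X2×X3×X4×X5):
  M: [-1  2  2 -1 -1]
  T: [ 1  1  1 -1 -1]
  L: [-1  0  1  0  1]
  I: [ 1 -1  0  0  1]
Row reduction gives pivot columns X1,X2,X3; rank = 3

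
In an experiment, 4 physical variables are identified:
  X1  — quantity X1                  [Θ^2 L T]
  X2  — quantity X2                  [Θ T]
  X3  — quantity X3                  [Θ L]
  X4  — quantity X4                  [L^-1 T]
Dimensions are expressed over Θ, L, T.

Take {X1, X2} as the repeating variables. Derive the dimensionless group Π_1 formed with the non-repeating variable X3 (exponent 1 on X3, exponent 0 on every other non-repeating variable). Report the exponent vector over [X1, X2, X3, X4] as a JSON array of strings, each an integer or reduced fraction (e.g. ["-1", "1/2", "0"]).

["-1", "1", "1", "0"]

Dimensional matrix (Θ×L×T by X1×X2×X3×X4):
  Θ: [ 2  1  1  0]
  L: [ 1  0  1 -1]
  T: [ 1  1  0  1]
Echelon form has 2 nonzero rows (pivots: X1,X2)
Pivot set = {X1,X2}, free = {X3,X4}
RREF:
  r0: [   1    0    1   -1]
  r1: [   0    1   -1    2]
  r2: [   0    0    0    0]
Fix exponent of X3 at 1, X4 at 0; solve each RREF row for its pivot's exponent:
  r0: exp(X1) + (1)·1 = 0 ⇒ exp(X1) = -1
  r1: exp(X2) + (-1)·1 = 0 ⇒ exp(X2) = 1
Π_1 = X1^-1 · X2 · X3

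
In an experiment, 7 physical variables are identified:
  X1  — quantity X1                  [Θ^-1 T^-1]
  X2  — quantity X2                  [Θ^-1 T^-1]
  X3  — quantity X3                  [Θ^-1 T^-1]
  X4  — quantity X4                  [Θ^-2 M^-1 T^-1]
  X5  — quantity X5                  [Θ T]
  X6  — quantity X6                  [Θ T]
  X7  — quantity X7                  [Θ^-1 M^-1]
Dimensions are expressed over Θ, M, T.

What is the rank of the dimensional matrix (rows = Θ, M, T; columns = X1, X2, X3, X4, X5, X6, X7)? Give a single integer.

2

Dimensional matrix (Θ×M×T by X1×X2×X3×X4×X5×X6×X7):
  Θ: [-1 -1 -1 -2  1  1 -1]
  M: [ 0  0  0 -1  0  0 -1]
  T: [-1 -1 -1 -1  1  1  0]
RREF → pivots at {X1,X4} ⇒ r = 2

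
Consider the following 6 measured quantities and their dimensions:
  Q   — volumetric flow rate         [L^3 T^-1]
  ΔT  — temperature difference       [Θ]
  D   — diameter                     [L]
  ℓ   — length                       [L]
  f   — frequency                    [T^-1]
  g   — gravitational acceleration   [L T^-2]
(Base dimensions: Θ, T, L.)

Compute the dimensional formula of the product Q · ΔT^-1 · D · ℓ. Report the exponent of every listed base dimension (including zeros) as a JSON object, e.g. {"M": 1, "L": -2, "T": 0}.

{"Θ": -1, "T": -1, "L": 5}

Exponent matrix [Θ,T,L] × [Q,ΔT,D,ℓ,f,g]:
  Θ: [ 0  1  0  0  0  0]
  T: [-1  0  0  0 -1 -2]
  L: [ 3  0  1  1  0  1]
  [Θ]: (1)·0+(-1)·1+(1)·0+(1)·0 = -1
  [T]: (1)·-1+(-1)·0+(1)·0+(1)·0 = -1
  [L]: (1)·3+(-1)·0+(1)·1+(1)·1 = 5
⇒ Θ^-1 T^-1 L^5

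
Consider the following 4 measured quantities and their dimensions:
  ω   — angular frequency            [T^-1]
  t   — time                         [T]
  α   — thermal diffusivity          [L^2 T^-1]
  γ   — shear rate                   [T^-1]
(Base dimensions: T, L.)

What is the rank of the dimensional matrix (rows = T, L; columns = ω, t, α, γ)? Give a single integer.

2

Dimensional matrix (T×L by ω×t×α×γ):
  T: [-1  1 -1 -1]
  L: [ 0  0  2  0]
Echelon form has 2 nonzero rows (pivots: ω,α)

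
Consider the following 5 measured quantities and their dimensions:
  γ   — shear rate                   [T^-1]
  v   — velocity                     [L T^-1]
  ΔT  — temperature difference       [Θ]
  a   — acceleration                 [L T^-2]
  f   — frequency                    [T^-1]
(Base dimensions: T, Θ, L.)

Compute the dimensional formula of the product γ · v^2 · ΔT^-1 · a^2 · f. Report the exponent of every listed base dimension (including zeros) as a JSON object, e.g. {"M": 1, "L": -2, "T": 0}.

Dimensional matrix (T×Θ×L by γ×v×ΔT×a×f):
  T: [-1 -1  0 -2 -1]
  Θ: [ 0  0  1  0  0]
  L: [ 0  1  0  1  0]
  [T]: (1)·-1+(2)·-1+(-1)·0+(2)·-2+(1)·-1 = -8
  [Θ]: (1)·0+(2)·0+(-1)·1+(2)·0+(1)·0 = -1
  [L]: (1)·0+(2)·1+(-1)·0+(2)·1+(1)·0 = 4
⇒ T^-8 Θ^-1 L^4

{"T": -8, "Θ": -1, "L": 4}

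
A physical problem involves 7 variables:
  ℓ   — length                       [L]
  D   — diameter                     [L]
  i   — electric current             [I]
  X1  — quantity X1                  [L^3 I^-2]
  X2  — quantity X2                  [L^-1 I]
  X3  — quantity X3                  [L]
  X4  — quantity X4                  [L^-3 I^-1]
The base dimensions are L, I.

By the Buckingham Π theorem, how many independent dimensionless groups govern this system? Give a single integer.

Exponent matrix [L,I] × [ℓ,D,i,X1,X2,X3,X4]:
  L: [ 1  1  0  3 -1  1 -3]
  I: [ 0  0  1 -2  1  0 -1]
Row reduction gives pivot columns ℓ,i; rank = 2
n=7, r=2 ⇒ 5 dimensionless groups

5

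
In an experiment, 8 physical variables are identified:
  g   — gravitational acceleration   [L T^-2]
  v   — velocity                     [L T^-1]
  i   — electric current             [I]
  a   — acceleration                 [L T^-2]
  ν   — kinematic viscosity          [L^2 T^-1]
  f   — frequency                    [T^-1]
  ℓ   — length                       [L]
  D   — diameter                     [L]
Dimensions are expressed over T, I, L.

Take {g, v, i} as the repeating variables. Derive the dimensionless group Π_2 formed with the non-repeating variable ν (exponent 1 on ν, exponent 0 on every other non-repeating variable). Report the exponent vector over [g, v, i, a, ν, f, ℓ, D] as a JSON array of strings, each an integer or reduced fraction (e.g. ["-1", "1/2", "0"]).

Write exponents as rows T,I,L / cols g,v,i,a,ν,f,ℓ,D:
  T: [-2 -1  0 -2 -1 -1  0  0]
  I: [ 0  0  1  0  0  0  0  0]
  L: [ 1  1  0  1  2  0  1  1]
Row reduction gives pivot columns g,v,i; rank = 3
Repeat: g,v,i; free: a,ν,f,ℓ,D
RREF:
  r0: [   1    0    0    1   -1    1   -1   -1]
  r1: [   0    1    0    0    3   -1    2    2]
  r2: [   0    0    1    0    0    0    0    0]
Fix exponent of ν at 1, a at 0, f at 0, ℓ at 0, D at 0; solve each RREF row for its pivot's exponent:
  r0: exp(g) + (-1)·1 = 0 ⇒ exp(g) = 1
  r1: exp(v) + (3)·1 = 0 ⇒ exp(v) = -3
  r2: exp(i) + (0)·1 = 0 ⇒ exp(i) = 0
Π_2 = g · v^-3 · ν

["1", "-3", "0", "0", "1", "0", "0", "0"]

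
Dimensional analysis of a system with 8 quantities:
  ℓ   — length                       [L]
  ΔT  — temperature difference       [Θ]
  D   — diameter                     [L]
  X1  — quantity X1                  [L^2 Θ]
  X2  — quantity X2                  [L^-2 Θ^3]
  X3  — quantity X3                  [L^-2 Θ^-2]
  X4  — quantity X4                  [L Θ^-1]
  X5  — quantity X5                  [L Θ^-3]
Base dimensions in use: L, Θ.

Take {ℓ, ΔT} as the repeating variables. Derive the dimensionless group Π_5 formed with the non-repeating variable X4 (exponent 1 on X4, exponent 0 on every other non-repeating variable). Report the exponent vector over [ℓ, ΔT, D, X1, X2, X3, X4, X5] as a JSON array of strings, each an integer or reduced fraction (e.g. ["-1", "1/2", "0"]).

Exponent matrix [L,Θ] × [ℓ,ΔT,D,X1,X2,X3,X4,X5]:
  L: [ 1  0  1  2 -2 -2  1  1]
  Θ: [ 0  1  0  1  3 -2 -1 -3]
RREF → pivots at {ℓ,ΔT} ⇒ r = 2
Repeat: ℓ,ΔT; free: D,X1,X2,X3,X4,X5
RREF:
  r0: [   1    0    1    2   -2   -2    1    1]
  r1: [   0    1    0    1    3   -2   -1   -3]
Fix exponent of X4 at 1, D at 0, X1 at 0, X2 at 0, X3 at 0, X5 at 0; solve each RREF row for its pivot's exponent:
  r0: exp(ℓ) + (1)·1 = 0 ⇒ exp(ℓ) = -1
  r1: exp(ΔT) + (-1)·1 = 0 ⇒ exp(ΔT) = 1
Π_5 = ℓ^-1 · ΔT · X4

["-1", "1", "0", "0", "0", "0", "1", "0"]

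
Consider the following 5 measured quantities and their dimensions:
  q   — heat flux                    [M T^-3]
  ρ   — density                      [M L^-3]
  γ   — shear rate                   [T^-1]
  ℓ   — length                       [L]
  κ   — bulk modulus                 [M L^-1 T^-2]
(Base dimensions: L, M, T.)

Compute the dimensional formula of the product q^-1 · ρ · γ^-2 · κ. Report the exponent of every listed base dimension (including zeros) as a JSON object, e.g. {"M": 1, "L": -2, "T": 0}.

Dimensional matrix (L×M×T by q×ρ×γ×ℓ×κ):
  L: [ 0 -3  0  1 -1]
  M: [ 1  1  0  0  1]
  T: [-3  0 -1  0 -2]
  [L]: (-1)·0+(1)·-3+(-2)·0+(1)·-1 = -4
  [M]: (-1)·1+(1)·1+(-2)·0+(1)·1 = 1
  [T]: (-1)·-3+(1)·0+(-2)·-1+(1)·-2 = 3
⇒ L^-4 M T^3

{"L": -4, "M": 1, "T": 3}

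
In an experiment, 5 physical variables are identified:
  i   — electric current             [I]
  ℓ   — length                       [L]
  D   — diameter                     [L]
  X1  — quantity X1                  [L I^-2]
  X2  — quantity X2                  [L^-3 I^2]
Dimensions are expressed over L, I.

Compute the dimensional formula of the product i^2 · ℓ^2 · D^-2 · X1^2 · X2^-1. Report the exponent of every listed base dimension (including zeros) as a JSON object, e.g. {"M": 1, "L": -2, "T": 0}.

Dimensional matrix (L×I by i×ℓ×D×X1×X2):
  L: [ 0  1  1  1 -3]
  I: [ 1  0  0 -2  2]
  [L]: (2)·0+(2)·1+(-2)·1+(2)·1+(-1)·-3 = 5
  [I]: (2)·1+(2)·0+(-2)·0+(2)·-2+(-1)·2 = -4
⇒ L^5 I^-4

{"L": 5, "I": -4}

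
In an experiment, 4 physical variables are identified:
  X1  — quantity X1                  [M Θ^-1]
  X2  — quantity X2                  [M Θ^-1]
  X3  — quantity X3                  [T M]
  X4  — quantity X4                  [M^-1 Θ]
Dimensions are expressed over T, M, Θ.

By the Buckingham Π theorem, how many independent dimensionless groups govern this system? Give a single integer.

Write exponents as rows T,M,Θ / cols X1,X2,X3,X4:
  T: [ 0  0  1  0]
  M: [ 1  1  1 -1]
  Θ: [-1 -1  0  1]
Echelon form has 2 nonzero rows (pivots: X1,X3)
Π count = n − r = 4 − 2 = 2

2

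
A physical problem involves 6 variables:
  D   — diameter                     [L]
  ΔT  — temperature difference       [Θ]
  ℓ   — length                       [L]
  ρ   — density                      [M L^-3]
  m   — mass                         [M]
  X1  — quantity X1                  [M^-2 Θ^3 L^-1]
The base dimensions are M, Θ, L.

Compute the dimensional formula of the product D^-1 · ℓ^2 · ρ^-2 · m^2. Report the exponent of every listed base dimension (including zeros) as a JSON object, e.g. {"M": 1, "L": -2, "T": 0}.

Dimensional matrix (M×Θ×L by D×ΔT×ℓ×ρ×m×X1):
  M: [ 0  0  0  1  1 -2]
  Θ: [ 0  1  0  0  0  3]
  L: [ 1  0  1 -3  0 -1]
  [M]: (-1)·0+(2)·0+(-2)·1+(2)·1 = 0
  [Θ]: (-1)·0+(2)·0+(-2)·0+(2)·0 = 0
  [L]: (-1)·1+(2)·1+(-2)·-3+(2)·0 = 7
⇒ L^7

{"M": 0, "Θ": 0, "L": 7}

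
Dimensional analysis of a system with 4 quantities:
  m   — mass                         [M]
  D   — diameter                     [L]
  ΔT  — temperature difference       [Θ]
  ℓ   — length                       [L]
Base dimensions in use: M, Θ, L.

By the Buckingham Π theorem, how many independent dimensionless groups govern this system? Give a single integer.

Write exponents as rows M,Θ,L / cols m,D,ΔT,ℓ:
  M: [ 1  0  0  0]
  Θ: [ 0  0  1  0]
  L: [ 0  1  0  1]
RREF → pivots at {m,D,ΔT} ⇒ r = 3
Π count = n − r = 4 − 3 = 1

1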